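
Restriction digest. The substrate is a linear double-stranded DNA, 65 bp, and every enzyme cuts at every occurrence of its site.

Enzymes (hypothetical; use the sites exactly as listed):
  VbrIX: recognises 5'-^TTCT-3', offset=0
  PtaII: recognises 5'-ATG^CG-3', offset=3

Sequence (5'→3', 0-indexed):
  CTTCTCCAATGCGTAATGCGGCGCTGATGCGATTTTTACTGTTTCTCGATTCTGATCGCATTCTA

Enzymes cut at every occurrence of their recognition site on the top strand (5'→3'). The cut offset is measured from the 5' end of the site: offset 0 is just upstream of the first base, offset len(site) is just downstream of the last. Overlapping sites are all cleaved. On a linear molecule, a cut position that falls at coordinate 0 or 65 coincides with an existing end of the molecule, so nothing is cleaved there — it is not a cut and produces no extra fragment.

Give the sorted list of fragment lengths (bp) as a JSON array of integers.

[1,5,7,7,10,11,11,13]

Scan for sites:
  VbrIX TTCT/0: at [1, 42, 49, 60] ⇒ [1, 42, 49, 60]
  PtaII ATGCG/3: at [8, 15, 26] ⇒ [11, 18, 29]

All cut coordinates (distinct, sorted): [1, 11, 18, 29, 42, 49, 60]

Fragments:
  [0,1): 1 bp
  [1,11): 10 bp
  [11,18): 7 bp
  [18,29): 11 bp
  [29,42): 13 bp
  [42,49): 7 bp
  [49,60): 11 bp
  [60,65): 5 bp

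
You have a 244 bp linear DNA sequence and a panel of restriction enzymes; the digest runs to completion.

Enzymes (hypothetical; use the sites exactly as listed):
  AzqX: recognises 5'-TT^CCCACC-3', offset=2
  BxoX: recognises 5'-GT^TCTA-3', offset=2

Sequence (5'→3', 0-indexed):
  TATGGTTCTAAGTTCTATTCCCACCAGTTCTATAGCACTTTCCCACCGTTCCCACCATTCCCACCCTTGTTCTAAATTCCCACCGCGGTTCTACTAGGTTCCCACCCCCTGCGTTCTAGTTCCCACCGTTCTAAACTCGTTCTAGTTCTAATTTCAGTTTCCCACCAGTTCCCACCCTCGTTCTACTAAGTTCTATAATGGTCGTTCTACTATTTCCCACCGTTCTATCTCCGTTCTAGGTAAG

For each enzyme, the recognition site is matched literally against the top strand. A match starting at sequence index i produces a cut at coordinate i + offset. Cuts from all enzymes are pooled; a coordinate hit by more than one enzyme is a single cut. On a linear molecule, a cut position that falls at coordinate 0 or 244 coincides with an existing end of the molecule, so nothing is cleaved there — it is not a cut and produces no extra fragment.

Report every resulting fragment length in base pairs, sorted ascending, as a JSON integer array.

Scan for sites:
  AzqX TTCCCACC/2: at [17, 39, 48, 57, 76, 98, 119, 158, 168, 213] ⇒ [19, 41, 50, 59, 78, 100, 121, 160, 170, 215]
  BxoX GTTCTA/2: at [4, 11, 26, 68, 87, 112, 127, 138, 144, 179, 189, 203, 221, 232] ⇒ [6, 13, 28, 70, 89, 114, 129, 140, 146, 181, 191, 205, 223, 234]

Pooled cuts: [6, 13, 19, 28, 41, 50, 59, 70, 78, 89, 100, 114, 121, 129, 140, 146, 160, 170, 181, 191, 205, 215, 223, 234]

Fragments:
  [0,6): 6 bp
  [6,13): 7 bp
  [13,19): 6 bp
  [19,28): 9 bp
  [28,41): 13 bp
  [41,50): 9 bp
  [50,59): 9 bp
  [59,70): 11 bp
  [70,78): 8 bp
  [78,89): 11 bp
  [89,100): 11 bp
  [100,114): 14 bp
  [114,121): 7 bp
  [121,129): 8 bp
  [129,140): 11 bp
  [140,146): 6 bp
  [146,160): 14 bp
  [160,170): 10 bp
  [170,181): 11 bp
  [181,191): 10 bp
  [191,205): 14 bp
  [205,215): 10 bp
  [215,223): 8 bp
  [223,234): 11 bp
  [234,244): 10 bp

[6,6,6,7,7,8,8,8,9,9,9,10,10,10,10,11,11,11,11,11,11,13,14,14,14]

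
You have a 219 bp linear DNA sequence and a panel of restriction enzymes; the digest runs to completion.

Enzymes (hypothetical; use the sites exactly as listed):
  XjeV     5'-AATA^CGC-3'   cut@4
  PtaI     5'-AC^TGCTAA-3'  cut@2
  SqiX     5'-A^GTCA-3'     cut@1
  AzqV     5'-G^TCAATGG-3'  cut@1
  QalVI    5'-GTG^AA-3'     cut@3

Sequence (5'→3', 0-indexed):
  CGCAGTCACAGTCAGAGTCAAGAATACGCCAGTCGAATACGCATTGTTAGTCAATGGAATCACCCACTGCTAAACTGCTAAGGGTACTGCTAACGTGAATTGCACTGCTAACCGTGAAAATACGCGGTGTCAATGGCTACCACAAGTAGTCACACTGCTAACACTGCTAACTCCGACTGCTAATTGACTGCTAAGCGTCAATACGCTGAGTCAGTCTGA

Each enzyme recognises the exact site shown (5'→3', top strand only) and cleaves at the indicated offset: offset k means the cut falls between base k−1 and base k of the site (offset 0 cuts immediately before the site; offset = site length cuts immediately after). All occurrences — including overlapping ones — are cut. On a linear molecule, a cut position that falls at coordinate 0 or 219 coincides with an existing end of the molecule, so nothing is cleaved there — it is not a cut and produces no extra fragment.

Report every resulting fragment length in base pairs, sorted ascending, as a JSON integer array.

[1,4,6,6,6,6,7,7,8,8,9,10,10,10,10,11,11,12,13,13,15,17,19]

Per-enzyme occurrences:
  XjeV (AATACGC, off=4): starts [22, 35, 118, 199] → cuts [26, 39, 122, 203]
  PtaI (ACTGCTAA, off=2): starts [65, 73, 85, 103, 153, 162, 175, 186] → cuts [67, 75, 87, 105, 155, 164, 177, 188]
  SqiX (AGTCA, off=1): starts [3, 9, 15, 48, 147, 208] → cuts [4, 10, 16, 49, 148, 209]
  AzqV (GTCAATGG, off=1): starts [49, 128] → cuts [50, 129]
  QalVI (GTGAA, off=3): starts [94, 113] → cuts [97, 116]

Pooled cuts: [4, 10, 16, 26, 39, 49, 50, 67, 75, 87, 97, 105, 116, 122, 129, 148, 155, 164, 177, 188, 203, 209]

Fragments:
  [0,4): 4 bp
  [4,10): 6 bp
  [10,16): 6 bp
  [16,26): 10 bp
  [26,39): 13 bp
  [39,49): 10 bp
  [49,50): 1 bp
  [50,67): 17 bp
  [67,75): 8 bp
  [75,87): 12 bp
  [87,97): 10 bp
  [97,105): 8 bp
  [105,116): 11 bp
  [116,122): 6 bp
  [122,129): 7 bp
  [129,148): 19 bp
  [148,155): 7 bp
  [155,164): 9 bp
  [164,177): 13 bp
  [177,188): 11 bp
  [188,203): 15 bp
  [203,209): 6 bp
  [209,219): 10 bp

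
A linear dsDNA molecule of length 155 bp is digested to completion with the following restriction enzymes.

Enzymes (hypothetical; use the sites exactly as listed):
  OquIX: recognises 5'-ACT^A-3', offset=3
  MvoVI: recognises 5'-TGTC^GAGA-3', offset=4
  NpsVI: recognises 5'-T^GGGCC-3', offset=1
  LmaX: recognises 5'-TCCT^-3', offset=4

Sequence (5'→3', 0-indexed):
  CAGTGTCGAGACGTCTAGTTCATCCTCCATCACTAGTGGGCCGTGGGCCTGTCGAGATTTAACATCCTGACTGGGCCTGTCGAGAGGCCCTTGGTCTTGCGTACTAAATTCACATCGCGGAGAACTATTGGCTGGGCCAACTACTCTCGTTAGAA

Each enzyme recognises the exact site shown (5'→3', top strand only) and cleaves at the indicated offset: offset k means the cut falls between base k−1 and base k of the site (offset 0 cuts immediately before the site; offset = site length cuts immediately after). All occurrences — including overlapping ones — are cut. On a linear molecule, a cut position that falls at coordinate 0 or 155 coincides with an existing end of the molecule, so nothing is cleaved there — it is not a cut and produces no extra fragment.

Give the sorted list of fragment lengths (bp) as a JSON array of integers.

[3,4,7,7,7,8,9,9,9,13,15,19,21,24]

Per-enzyme occurrences:
  OquIX ACTA/3: at [31, 102, 123, 139] ⇒ [34, 105, 126, 142]
  MvoVI TGTCGAGA/4: at [3, 49, 77] ⇒ [7, 53, 81]
  NpsVI TGGGCC/1: at [36, 43, 71, 132] ⇒ [37, 44, 72, 133]
  LmaX TCCT/4: at [22, 64] ⇒ [26, 68]

All cut coordinates (distinct, sorted): [7, 26, 34, 37, 44, 53, 68, 72, 81, 105, 126, 133, 142]

Fragments:
  [0,7): 7 bp
  [7,26): 19 bp
  [26,34): 8 bp
  [34,37): 3 bp
  [37,44): 7 bp
  [44,53): 9 bp
  [53,68): 15 bp
  [68,72): 4 bp
  [72,81): 9 bp
  [81,105): 24 bp
  [105,126): 21 bp
  [126,133): 7 bp
  [133,142): 9 bp
  [142,155): 13 bp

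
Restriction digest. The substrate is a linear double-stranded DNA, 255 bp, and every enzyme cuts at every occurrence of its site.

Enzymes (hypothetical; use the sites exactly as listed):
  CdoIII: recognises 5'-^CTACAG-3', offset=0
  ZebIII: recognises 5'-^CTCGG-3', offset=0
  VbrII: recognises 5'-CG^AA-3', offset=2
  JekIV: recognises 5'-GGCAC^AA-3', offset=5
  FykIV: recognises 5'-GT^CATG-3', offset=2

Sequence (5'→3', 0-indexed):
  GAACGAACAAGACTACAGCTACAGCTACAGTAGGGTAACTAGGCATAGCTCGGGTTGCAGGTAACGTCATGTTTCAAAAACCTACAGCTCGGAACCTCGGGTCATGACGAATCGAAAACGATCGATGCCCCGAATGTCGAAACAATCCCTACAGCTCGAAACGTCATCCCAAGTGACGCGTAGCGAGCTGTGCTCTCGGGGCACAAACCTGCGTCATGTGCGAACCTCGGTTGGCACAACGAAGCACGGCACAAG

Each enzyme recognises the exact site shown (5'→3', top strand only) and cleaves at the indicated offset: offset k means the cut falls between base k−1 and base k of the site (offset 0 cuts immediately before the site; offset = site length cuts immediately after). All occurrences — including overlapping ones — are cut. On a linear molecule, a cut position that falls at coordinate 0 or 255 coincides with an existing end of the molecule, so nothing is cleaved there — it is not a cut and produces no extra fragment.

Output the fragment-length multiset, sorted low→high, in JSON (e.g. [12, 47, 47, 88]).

Site scan:
  CdoIII CTACAG/0: at [12, 18, 24, 81, 148] ⇒ [12, 18, 24, 81, 148]
  ZebIII CTCGG/0: at [48, 87, 95, 194, 225] ⇒ [48, 87, 95, 194, 225]
  VbrII CGAA/2: at [3, 107, 112, 130, 137, 156, 220, 239] ⇒ [5, 109, 114, 132, 139, 158, 222, 241]
  JekIV GGCACAA/5: at [199, 232, 247] ⇒ [204, 237, 252]
  FykIV GTCATG/2: at [65, 100, 212] ⇒ [67, 102, 214]

Pooled cuts: [5, 12, 18, 24, 48, 67, 81, 87, 95, 102, 109, 114, 132, 139, 148, 158, 194, 204, 214, 222, 225, 237, 241, 252]

Fragments:
  [0,5): 5 bp
  [5,12): 7 bp
  [12,18): 6 bp
  [18,24): 6 bp
  [24,48): 24 bp
  [48,67): 19 bp
  [67,81): 14 bp
  [81,87): 6 bp
  [87,95): 8 bp
  [95,102): 7 bp
  [102,109): 7 bp
  [109,114): 5 bp
  [114,132): 18 bp
  [132,139): 7 bp
  [139,148): 9 bp
  [148,158): 10 bp
  [158,194): 36 bp
  [194,204): 10 bp
  [204,214): 10 bp
  [214,222): 8 bp
  [222,225): 3 bp
  [225,237): 12 bp
  [237,241): 4 bp
  [241,252): 11 bp
  [252,255): 3 bp

[3,3,4,5,5,6,6,6,7,7,7,7,8,8,9,10,10,10,11,12,14,18,19,24,36]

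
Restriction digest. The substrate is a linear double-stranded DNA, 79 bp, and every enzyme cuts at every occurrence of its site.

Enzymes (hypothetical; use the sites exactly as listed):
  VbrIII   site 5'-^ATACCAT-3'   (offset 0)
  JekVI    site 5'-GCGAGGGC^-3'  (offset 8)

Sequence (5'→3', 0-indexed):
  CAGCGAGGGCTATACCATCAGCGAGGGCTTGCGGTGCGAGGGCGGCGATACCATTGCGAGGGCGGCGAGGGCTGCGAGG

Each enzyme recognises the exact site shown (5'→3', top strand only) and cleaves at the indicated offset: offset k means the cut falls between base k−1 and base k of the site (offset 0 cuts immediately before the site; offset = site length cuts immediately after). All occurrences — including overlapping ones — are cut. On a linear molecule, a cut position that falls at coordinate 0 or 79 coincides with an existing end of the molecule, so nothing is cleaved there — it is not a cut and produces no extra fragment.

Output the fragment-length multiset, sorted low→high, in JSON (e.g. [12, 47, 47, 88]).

[1,4,7,9,10,15,16,17]

Site scan:
  VbrIII ATACCAT/0: at [11, 47] ⇒ [11, 47]
  JekVI GCGAGGGC/8: at [2, 20, 35, 55, 64] ⇒ [10, 28, 43, 63, 72]

Pooled cuts: [10, 11, 28, 43, 47, 63, 72]

Fragment lengths:
  [0,10): 10 bp
  [10,11): 1 bp
  [11,28): 17 bp
  [28,43): 15 bp
  [43,47): 4 bp
  [47,63): 16 bp
  [63,72): 9 bp
  [72,79): 7 bp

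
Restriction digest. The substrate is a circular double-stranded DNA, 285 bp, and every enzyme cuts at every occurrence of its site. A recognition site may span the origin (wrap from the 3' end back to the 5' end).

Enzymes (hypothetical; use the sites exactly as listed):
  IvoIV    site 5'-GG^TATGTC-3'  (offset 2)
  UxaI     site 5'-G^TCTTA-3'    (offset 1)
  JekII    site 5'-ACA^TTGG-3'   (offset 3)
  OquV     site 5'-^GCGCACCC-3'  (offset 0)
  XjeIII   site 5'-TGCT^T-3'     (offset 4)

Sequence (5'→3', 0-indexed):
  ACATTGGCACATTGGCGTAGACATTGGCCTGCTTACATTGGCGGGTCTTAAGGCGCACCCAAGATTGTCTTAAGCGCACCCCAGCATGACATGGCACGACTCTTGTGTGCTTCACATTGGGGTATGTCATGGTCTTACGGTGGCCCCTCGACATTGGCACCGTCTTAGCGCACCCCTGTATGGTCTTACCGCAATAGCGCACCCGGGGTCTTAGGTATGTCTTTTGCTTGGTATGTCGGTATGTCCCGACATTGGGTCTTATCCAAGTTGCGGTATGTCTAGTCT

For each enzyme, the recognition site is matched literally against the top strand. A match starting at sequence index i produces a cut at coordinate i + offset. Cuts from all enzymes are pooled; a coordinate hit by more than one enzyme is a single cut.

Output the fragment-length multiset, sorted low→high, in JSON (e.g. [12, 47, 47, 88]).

Per-enzyme occurrences:
  IvoIV (GGTATGTC, off=2): starts [120, 213, 229, 237, 271] → cuts [122, 215, 231, 239, 273]
  UxaI (GTCTTA, off=1): starts [44, 66, 131, 161, 182, 207, 255] → cuts [45, 67, 132, 162, 183, 208, 256]
  JekII (ACATTGG, off=3): starts [0, 8, 20, 34, 113, 150, 248] → cuts [3, 11, 23, 37, 116, 153, 251]
  OquV (GCGCACCC, off=0): starts [52, 73, 167, 196] → cuts [52, 73, 167, 196]
  XjeIII (TGCTT, off=4): starts [29, 107, 224] → cuts [33, 111, 228]

All cut coordinates (distinct, sorted): [3, 11, 23, 33, 37, 45, 52, 67, 73, 111, 116, 122, 132, 153, 162, 167, 183, 196, 208, 215, 228, 231, 239, 251, 256, 273]

Fragments:
  3→11: 8 bp
  11→23: 12 bp
  23→33: 10 bp
  33→37: 4 bp
  37→45: 8 bp
  45→52: 7 bp
  52→67: 15 bp
  67→73: 6 bp
  73→111: 38 bp
  111→116: 5 bp
  116→122: 6 bp
  122→132: 10 bp
  132→153: 21 bp
  153→162: 9 bp
  162→167: 5 bp
  167→183: 16 bp
  183→196: 13 bp
  196→208: 12 bp
  208→215: 7 bp
  215→228: 13 bp
  228→231: 3 bp
  231→239: 8 bp
  239→251: 12 bp
  251→256: 5 bp
  256→273: 17 bp
  273→3 (wrap): 285-273+3 = 15 bp

[3,4,5,5,5,6,6,7,7,8,8,8,9,10,10,12,12,12,13,13,15,15,16,17,21,38]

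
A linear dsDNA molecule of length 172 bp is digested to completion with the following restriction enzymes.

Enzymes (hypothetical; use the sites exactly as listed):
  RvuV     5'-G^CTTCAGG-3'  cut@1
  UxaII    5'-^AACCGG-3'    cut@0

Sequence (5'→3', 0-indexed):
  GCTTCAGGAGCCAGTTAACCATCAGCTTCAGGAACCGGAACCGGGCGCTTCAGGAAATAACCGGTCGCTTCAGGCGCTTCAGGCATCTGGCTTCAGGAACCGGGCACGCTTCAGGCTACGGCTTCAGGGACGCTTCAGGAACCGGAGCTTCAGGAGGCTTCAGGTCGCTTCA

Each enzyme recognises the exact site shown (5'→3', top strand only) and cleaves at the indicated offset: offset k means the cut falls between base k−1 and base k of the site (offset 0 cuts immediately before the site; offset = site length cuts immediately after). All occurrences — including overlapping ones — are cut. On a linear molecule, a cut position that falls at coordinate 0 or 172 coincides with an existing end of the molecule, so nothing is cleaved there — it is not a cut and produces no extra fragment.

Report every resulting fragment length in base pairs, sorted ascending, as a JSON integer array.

Per-enzyme occurrences:
  RvuV GCTTCAGG/1: at [0, 24, 46, 66, 75, 89, 107, 120, 131, 146, 156] ⇒ [1, 25, 47, 67, 76, 90, 108, 121, 132, 147, 157]
  UxaII AACCGG/0: at [32, 38, 58, 97, 139] ⇒ [32, 38, 58, 97, 139]

Pooled cuts: [1, 25, 32, 38, 47, 58, 67, 76, 90, 97, 108, 121, 132, 139, 147, 157]

Fragments:
  [0,1): 1 bp
  [1,25): 24 bp
  [25,32): 7 bp
  [32,38): 6 bp
  [38,47): 9 bp
  [47,58): 11 bp
  [58,67): 9 bp
  [67,76): 9 bp
  [76,90): 14 bp
  [90,97): 7 bp
  [97,108): 11 bp
  [108,121): 13 bp
  [121,132): 11 bp
  [132,139): 7 bp
  [139,147): 8 bp
  [147,157): 10 bp
  [157,172): 15 bp

[1,6,7,7,7,8,9,9,9,10,11,11,11,13,14,15,24]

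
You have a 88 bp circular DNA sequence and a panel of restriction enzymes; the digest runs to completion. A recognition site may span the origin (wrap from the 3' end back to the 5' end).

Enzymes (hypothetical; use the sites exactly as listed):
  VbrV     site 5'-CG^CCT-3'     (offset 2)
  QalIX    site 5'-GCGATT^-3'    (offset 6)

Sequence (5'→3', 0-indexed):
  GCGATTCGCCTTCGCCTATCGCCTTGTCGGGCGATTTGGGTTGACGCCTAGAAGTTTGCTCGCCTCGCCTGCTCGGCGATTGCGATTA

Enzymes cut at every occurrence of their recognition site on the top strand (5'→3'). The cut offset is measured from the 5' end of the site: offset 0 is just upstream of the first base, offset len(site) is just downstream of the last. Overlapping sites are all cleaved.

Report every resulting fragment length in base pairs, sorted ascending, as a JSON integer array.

Per-enzyme occurrences:
  VbrV (CGCCT, off=2): starts [6, 12, 19, 44, 60, 65] → cuts [8, 14, 21, 46, 62, 67]
  QalIX (GCGATT, off=6): starts [0, 30, 75, 81] → cuts [6, 36, 81, 87]

Pooled cuts: [6, 8, 14, 21, 36, 46, 62, 67, 81, 87]

Fragment lengths:
  6→8: 2 bp
  8→14: 6 bp
  14→21: 7 bp
  21→36: 15 bp
  36→46: 10 bp
  46→62: 16 bp
  62→67: 5 bp
  67→81: 14 bp
  81→87: 6 bp
  87→6 (wrap): 88-87+6 = 7 bp

[2,5,6,6,7,7,10,14,15,16]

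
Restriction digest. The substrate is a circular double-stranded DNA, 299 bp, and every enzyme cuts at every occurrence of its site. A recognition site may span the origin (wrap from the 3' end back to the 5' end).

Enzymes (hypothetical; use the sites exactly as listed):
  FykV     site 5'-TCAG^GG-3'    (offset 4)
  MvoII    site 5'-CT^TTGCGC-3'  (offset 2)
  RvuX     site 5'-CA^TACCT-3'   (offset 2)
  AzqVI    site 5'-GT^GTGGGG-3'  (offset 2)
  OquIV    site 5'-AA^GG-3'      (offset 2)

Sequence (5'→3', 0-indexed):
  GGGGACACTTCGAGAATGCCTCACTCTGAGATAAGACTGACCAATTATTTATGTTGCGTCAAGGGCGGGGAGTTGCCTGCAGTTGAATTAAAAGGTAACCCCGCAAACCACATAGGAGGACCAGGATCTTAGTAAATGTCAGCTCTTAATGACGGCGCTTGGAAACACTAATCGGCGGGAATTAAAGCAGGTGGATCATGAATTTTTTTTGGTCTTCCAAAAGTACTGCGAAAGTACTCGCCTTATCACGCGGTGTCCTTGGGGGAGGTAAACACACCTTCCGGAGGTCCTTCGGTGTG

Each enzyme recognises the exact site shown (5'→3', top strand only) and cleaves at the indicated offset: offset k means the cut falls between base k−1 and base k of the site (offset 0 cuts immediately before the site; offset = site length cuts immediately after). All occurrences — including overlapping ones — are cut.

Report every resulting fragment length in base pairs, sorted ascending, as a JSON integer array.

Site scan:
  FykV (TCAGGG, off=4): no sites
  MvoII (CTTTGCGC, off=2): no sites
  RvuX (CATACCT, off=2): no sites
  AzqVI (GTGTGGGG, off=2): starts [294] → cuts [296]
  OquIV (AAGG, off=2): starts [60, 91] → cuts [62, 93]

Pooled cuts: [62, 93, 296]

Fragments:
  62→93: 31 bp
  93→296: 203 bp
  296→62 (wrap): 299-296+62 = 65 bp

[31,65,203]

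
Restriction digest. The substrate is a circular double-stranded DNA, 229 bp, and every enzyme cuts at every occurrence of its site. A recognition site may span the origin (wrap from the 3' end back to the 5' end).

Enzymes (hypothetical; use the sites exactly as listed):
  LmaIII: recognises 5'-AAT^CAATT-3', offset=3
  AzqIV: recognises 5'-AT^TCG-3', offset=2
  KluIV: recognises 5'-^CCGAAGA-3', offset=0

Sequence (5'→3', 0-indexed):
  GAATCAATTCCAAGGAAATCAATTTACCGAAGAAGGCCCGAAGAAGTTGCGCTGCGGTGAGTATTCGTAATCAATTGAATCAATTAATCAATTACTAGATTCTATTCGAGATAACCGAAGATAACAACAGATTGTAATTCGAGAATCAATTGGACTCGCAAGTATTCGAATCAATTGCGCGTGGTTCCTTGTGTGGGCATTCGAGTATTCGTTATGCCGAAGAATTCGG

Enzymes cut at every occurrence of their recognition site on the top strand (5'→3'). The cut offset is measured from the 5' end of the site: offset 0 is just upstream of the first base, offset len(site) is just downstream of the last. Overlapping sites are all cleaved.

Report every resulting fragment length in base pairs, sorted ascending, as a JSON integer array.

[6,7,7,8,8,8,8,8,9,9,9,11,15,17,19,24,27,29]

Site scan:
  LmaIII (AATCAATT, off=3): starts [1, 16, 68, 77, 85, 143, 168] → cuts [4, 19, 71, 80, 88, 146, 171]
  AzqIV (ATTCG, off=2): starts [62, 103, 136, 163, 198, 206, 223] → cuts [64, 105, 138, 165, 200, 208, 225]
  KluIV (CCGAAGA, off=0): starts [26, 37, 114, 216] → cuts [26, 37, 114, 216]

Pooled cuts: [4, 19, 26, 37, 64, 71, 80, 88, 105, 114, 138, 146, 165, 171, 200, 208, 216, 225]

Fragments:
  4→19: 15 bp
  19→26: 7 bp
  26→37: 11 bp
  37→64: 27 bp
  64→71: 7 bp
  71→80: 9 bp
  80→88: 8 bp
  88→105: 17 bp
  105→114: 9 bp
  114→138: 24 bp
  138→146: 8 bp
  146→165: 19 bp
  165→171: 6 bp
  171→200: 29 bp
  200→208: 8 bp
  208→216: 8 bp
  216→225: 9 bp
  225→4 (wrap): 229-225+4 = 8 bp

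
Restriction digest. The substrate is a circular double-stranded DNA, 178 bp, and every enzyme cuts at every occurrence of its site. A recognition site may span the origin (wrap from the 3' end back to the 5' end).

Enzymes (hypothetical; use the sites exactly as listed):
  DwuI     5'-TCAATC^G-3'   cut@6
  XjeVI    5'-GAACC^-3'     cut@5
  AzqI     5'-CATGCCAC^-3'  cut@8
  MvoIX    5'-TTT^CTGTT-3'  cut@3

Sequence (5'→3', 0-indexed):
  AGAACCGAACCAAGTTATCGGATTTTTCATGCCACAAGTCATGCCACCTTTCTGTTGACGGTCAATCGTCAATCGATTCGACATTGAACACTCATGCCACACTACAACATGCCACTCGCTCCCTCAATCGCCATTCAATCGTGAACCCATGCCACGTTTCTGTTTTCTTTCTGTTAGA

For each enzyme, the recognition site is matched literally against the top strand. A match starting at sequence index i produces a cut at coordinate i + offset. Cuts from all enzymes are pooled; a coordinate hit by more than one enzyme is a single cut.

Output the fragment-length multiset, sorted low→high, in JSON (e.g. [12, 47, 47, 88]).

[4,4,5,7,7,8,11,11,12,14,14,15,16,24,26]

Scan for sites:
  DwuI TCAATCG/6: at [61, 68, 123, 134] ⇒ [67, 74, 129, 140]
  XjeVI GAACC/5: at [1, 6, 142] ⇒ [6, 11, 147]
  AzqI CATGCCAC/8: at [27, 39, 92, 107, 147] ⇒ [35, 47, 100, 115, 155]
  MvoIX TTTCTGTT/3: at [48, 156, 167] ⇒ [51, 159, 170]

All cut coordinates (distinct, sorted): [6, 11, 35, 47, 51, 67, 74, 100, 115, 129, 140, 147, 155, 159, 170]

Fragment lengths:
  6→11: 5 bp
  11→35: 24 bp
  35→47: 12 bp
  47→51: 4 bp
  51→67: 16 bp
  67→74: 7 bp
  74→100: 26 bp
  100→115: 15 bp
  115→129: 14 bp
  129→140: 11 bp
  140→147: 7 bp
  147→155: 8 bp
  155→159: 4 bp
  159→170: 11 bp
  170→6 (wrap): 178-170+6 = 14 bp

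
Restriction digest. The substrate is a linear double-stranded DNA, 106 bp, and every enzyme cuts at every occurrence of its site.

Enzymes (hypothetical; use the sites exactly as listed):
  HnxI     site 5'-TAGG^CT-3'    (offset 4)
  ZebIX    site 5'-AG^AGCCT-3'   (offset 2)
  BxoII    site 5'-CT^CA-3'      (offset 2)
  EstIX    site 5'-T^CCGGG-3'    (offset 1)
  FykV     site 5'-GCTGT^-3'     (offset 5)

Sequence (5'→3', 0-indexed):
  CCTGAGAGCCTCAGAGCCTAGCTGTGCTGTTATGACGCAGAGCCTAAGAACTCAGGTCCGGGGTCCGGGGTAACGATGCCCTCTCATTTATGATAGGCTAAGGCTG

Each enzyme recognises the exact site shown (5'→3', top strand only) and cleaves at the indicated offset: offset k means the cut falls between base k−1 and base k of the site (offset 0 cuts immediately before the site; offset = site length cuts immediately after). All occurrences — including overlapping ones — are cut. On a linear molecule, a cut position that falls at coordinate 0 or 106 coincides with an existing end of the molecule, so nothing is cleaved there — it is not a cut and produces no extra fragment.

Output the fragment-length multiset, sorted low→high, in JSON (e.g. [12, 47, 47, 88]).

Site scan:
  HnxI (TAGGCT, off=4): starts [93] → cuts [97]
  ZebIX (AGAGCCT, off=2): starts [4, 12, 38] → cuts [6, 14, 40]
  BxoII (CTCA, off=2): starts [9, 50, 82] → cuts [11, 52, 84]
  EstIX (TCCGGG, off=1): starts [56, 63] → cuts [57, 64]
  FykV (GCTGT, off=5): starts [20, 25] → cuts [25, 30]

Pooled cuts: [6, 11, 14, 25, 30, 40, 52, 57, 64, 84, 97]

Fragment lengths:
  [0,6): 6 bp
  [6,11): 5 bp
  [11,14): 3 bp
  [14,25): 11 bp
  [25,30): 5 bp
  [30,40): 10 bp
  [40,52): 12 bp
  [52,57): 5 bp
  [57,64): 7 bp
  [64,84): 20 bp
  [84,97): 13 bp
  [97,106): 9 bp

[3,5,5,5,6,7,9,10,11,12,13,20]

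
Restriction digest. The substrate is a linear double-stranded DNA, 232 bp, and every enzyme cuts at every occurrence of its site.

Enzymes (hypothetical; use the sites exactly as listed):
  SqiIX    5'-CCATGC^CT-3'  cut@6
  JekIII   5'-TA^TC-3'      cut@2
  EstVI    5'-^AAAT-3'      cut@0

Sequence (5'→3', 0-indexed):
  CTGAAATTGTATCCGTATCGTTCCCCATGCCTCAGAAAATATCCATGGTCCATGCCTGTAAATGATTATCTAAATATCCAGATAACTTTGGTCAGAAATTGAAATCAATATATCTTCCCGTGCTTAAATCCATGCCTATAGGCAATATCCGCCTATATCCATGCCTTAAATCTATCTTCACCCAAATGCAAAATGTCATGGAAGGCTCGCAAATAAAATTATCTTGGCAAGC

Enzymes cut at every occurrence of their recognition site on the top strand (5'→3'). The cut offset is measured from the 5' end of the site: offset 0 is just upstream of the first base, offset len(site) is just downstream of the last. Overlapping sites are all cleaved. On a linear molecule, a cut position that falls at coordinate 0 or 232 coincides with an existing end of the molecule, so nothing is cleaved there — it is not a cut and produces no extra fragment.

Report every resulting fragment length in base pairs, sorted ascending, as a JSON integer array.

Scan for sites:
  SqiIX CCATGCCT/6: at [24, 49, 129, 158] ⇒ [30, 55, 135, 164]
  JekIII TATC/2: at [9, 15, 39, 66, 74, 110, 145, 155, 172, 219] ⇒ [11, 17, 41, 68, 76, 112, 147, 157, 174, 221]
  EstVI AAAT/0: at [3, 36, 59, 71, 95, 101, 125, 167, 183, 190, 210, 215] ⇒ [3, 36, 59, 71, 95, 101, 125, 167, 183, 190, 210, 215]

Pooled cuts: [3, 11, 17, 30, 36, 41, 55, 59, 68, 71, 76, 95, 101, 112, 125, 135, 147, 157, 164, 167, 174, 183, 190, 210, 215, 221]

Fragments:
  [0,3): 3 bp
  [3,11): 8 bp
  [11,17): 6 bp
  [17,30): 13 bp
  [30,36): 6 bp
  [36,41): 5 bp
  [41,55): 14 bp
  [55,59): 4 bp
  [59,68): 9 bp
  [68,71): 3 bp
  [71,76): 5 bp
  [76,95): 19 bp
  [95,101): 6 bp
  [101,112): 11 bp
  [112,125): 13 bp
  [125,135): 10 bp
  [135,147): 12 bp
  [147,157): 10 bp
  [157,164): 7 bp
  [164,167): 3 bp
  [167,174): 7 bp
  [174,183): 9 bp
  [183,190): 7 bp
  [190,210): 20 bp
  [210,215): 5 bp
  [215,221): 6 bp
  [221,232): 11 bp

[3,3,3,4,5,5,5,6,6,6,6,7,7,7,8,9,9,10,10,11,11,12,13,13,14,19,20]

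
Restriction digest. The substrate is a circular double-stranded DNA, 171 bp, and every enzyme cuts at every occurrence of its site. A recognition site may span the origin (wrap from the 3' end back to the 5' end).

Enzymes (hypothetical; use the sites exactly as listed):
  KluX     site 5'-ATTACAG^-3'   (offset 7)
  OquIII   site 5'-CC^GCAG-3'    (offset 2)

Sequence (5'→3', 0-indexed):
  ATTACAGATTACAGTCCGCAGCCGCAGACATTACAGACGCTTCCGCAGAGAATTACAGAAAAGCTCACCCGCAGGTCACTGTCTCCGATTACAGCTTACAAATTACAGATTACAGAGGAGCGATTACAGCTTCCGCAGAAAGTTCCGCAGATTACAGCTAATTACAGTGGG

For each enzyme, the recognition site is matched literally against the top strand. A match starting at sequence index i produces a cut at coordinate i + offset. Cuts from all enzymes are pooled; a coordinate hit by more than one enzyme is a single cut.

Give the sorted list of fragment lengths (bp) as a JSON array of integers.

[3,5,6,7,7,8,10,11,11,12,12,13,14,14,14,24]

Site scan:
  KluX ATTACAG/7: at [0, 7, 29, 51, 87, 101, 108, 122, 150, 160] ⇒ [7, 14, 36, 58, 94, 108, 115, 129, 157, 167]
  OquIII CCGCAG/2: at [15, 21, 42, 68, 132, 144] ⇒ [17, 23, 44, 70, 134, 146]

Pooled cuts: [7, 14, 17, 23, 36, 44, 58, 70, 94, 108, 115, 129, 134, 146, 157, 167]

Fragments:
  7→14: 7 bp
  14→17: 3 bp
  17→23: 6 bp
  23→36: 13 bp
  36→44: 8 bp
  44→58: 14 bp
  58→70: 12 bp
  70→94: 24 bp
  94→108: 14 bp
  108→115: 7 bp
  115→129: 14 bp
  129→134: 5 bp
  134→146: 12 bp
  146→157: 11 bp
  157→167: 10 bp
  167→7 (wrap): 171-167+7 = 11 bp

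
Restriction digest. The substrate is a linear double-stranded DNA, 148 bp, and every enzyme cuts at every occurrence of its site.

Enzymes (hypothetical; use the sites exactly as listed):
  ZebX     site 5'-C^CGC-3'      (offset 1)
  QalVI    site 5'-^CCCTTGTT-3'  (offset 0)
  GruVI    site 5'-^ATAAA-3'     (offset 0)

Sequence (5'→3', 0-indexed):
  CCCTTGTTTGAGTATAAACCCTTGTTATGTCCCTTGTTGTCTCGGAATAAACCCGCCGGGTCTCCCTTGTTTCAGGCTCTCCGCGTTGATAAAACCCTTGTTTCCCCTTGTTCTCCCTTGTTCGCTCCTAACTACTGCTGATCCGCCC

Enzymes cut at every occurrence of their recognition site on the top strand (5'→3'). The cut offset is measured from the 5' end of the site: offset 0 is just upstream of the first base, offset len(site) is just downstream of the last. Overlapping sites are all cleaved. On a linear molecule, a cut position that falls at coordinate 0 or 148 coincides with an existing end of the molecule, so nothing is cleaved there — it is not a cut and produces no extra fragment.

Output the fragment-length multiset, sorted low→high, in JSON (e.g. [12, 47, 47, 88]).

Scan for sites:
  ZebX (CCGC, off=1): starts [52, 80, 142] → cuts [53, 81, 143]
  QalVI (CCCTTGTT, off=0): starts [0, 18, 30, 63, 94, 104, 114] → cuts [18, 30, 63, 94, 104, 114] (position 0 is a terminus of the linear molecule — no cut)
  GruVI (ATAAA, off=0): starts [13, 46, 88] → cuts [13, 46, 88]

Pooled cuts: [13, 18, 30, 46, 53, 63, 81, 88, 94, 104, 114, 143]

Fragments:
  [0,13): 13 bp
  [13,18): 5 bp
  [18,30): 12 bp
  [30,46): 16 bp
  [46,53): 7 bp
  [53,63): 10 bp
  [63,81): 18 bp
  [81,88): 7 bp
  [88,94): 6 bp
  [94,104): 10 bp
  [104,114): 10 bp
  [114,143): 29 bp
  [143,148): 5 bp

[5,5,6,7,7,10,10,10,12,13,16,18,29]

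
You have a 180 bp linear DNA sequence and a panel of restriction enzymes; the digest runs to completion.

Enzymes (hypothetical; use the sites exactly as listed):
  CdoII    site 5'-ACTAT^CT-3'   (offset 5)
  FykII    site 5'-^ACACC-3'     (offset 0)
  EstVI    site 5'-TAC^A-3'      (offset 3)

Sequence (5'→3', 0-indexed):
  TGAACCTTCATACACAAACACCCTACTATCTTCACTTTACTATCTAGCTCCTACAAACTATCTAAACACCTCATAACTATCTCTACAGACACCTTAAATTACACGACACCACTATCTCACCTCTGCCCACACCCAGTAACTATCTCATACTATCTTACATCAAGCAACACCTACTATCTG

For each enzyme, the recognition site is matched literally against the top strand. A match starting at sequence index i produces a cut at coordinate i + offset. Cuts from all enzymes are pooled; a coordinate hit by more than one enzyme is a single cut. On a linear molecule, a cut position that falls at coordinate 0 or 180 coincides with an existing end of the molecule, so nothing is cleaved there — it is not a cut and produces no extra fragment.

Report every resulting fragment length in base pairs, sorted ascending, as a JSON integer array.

Site scan:
  CdoII (ACTATCT, off=5): starts [24, 38, 56, 75, 110, 138, 148, 172] → cuts [29, 43, 61, 80, 115, 143, 153, 177]
  FykII (ACACC, off=0): starts [17, 65, 88, 105, 128, 166] → cuts [17, 65, 88, 105, 128, 166]
  EstVI (TACA, off=3): starts [10, 51, 83, 99, 155] → cuts [13, 54, 86, 102, 158]

Pooled cuts: [13, 17, 29, 43, 54, 61, 65, 80, 86, 88, 102, 105, 115, 128, 143, 153, 158, 166, 177]

Fragment lengths:
  [0,13): 13 bp
  [13,17): 4 bp
  [17,29): 12 bp
  [29,43): 14 bp
  [43,54): 11 bp
  [54,61): 7 bp
  [61,65): 4 bp
  [65,80): 15 bp
  [80,86): 6 bp
  [86,88): 2 bp
  [88,102): 14 bp
  [102,105): 3 bp
  [105,115): 10 bp
  [115,128): 13 bp
  [128,143): 15 bp
  [143,153): 10 bp
  [153,158): 5 bp
  [158,166): 8 bp
  [166,177): 11 bp
  [177,180): 3 bp

[2,3,3,4,4,5,6,7,8,10,10,11,11,12,13,13,14,14,15,15]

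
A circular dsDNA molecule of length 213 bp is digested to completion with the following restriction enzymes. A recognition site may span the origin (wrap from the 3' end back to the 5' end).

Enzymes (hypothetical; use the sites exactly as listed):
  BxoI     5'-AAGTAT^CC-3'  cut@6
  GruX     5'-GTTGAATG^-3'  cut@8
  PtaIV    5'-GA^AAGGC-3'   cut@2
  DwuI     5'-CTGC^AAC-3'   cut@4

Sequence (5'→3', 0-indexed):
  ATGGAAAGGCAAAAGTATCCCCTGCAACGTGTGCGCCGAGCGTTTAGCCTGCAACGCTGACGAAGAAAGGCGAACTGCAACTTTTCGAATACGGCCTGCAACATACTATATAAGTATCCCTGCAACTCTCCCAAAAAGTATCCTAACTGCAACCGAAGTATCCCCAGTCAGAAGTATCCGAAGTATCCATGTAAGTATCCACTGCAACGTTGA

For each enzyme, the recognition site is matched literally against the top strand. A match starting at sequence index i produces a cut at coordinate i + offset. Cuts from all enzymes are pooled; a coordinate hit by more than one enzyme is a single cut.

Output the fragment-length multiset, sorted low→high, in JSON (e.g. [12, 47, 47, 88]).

[2,6,7,7,9,9,11,11,12,12,13,14,16,18,18,21,27]

Scan for sites:
  BxoI (AAGTATCC, off=6): starts [12, 111, 135, 155, 171, 180, 192] → cuts [18, 117, 141, 161, 177, 186, 198]
  GruX (GTTGAATG, off=8): starts [208] → cuts [3]
  PtaIV (GAAAGGC, off=2): starts [3, 64] → cuts [5, 66]
  DwuI (CTGCAAC, off=4): starts [21, 48, 74, 95, 119, 146, 201] → cuts [25, 52, 78, 99, 123, 150, 205]

Pooled cuts: [3, 5, 18, 25, 52, 66, 78, 99, 117, 123, 141, 150, 161, 177, 186, 198, 205]

Fragments:
  3→5: 2 bp
  5→18: 13 bp
  18→25: 7 bp
  25→52: 27 bp
  52→66: 14 bp
  66→78: 12 bp
  78→99: 21 bp
  99→117: 18 bp
  117→123: 6 bp
  123→141: 18 bp
  141→150: 9 bp
  150→161: 11 bp
  161→177: 16 bp
  177→186: 9 bp
  186→198: 12 bp
  198→205: 7 bp
  205→3 (wrap): 213-205+3 = 11 bp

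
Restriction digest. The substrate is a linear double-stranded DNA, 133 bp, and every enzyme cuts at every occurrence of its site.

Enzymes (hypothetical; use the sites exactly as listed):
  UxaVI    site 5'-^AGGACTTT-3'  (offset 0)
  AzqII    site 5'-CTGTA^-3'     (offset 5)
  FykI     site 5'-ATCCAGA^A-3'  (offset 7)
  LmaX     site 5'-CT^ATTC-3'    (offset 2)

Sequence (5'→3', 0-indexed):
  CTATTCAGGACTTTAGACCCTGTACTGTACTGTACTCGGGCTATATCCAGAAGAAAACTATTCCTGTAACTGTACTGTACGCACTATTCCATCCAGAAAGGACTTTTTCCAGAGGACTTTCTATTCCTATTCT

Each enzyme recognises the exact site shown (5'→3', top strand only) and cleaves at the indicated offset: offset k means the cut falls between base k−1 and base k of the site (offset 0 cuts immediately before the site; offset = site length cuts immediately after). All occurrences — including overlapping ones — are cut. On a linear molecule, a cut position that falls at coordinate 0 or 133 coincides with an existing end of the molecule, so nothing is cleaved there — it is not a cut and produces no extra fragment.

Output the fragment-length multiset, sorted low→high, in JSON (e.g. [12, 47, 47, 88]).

[1,2,4,5,5,5,5,6,6,6,8,9,10,12,14,17,18]

Scan for sites:
  UxaVI AGGACTTT/0: at [6, 98, 112] ⇒ [6, 98, 112]
  AzqII CTGTA/5: at [19, 24, 29, 63, 69, 74] ⇒ [24, 29, 34, 68, 74, 79]
  FykI ATCCAGAA/7: at [44, 90] ⇒ [51, 97]
  LmaX CTATTC/2: at [0, 57, 83, 120, 126] ⇒ [2, 59, 85, 122, 128]

All cut coordinates (distinct, sorted): [2, 6, 24, 29, 34, 51, 59, 68, 74, 79, 85, 97, 98, 112, 122, 128]

Fragment lengths:
  [0,2): 2 bp
  [2,6): 4 bp
  [6,24): 18 bp
  [24,29): 5 bp
  [29,34): 5 bp
  [34,51): 17 bp
  [51,59): 8 bp
  [59,68): 9 bp
  [68,74): 6 bp
  [74,79): 5 bp
  [79,85): 6 bp
  [85,97): 12 bp
  [97,98): 1 bp
  [98,112): 14 bp
  [112,122): 10 bp
  [122,128): 6 bp
  [128,133): 5 bp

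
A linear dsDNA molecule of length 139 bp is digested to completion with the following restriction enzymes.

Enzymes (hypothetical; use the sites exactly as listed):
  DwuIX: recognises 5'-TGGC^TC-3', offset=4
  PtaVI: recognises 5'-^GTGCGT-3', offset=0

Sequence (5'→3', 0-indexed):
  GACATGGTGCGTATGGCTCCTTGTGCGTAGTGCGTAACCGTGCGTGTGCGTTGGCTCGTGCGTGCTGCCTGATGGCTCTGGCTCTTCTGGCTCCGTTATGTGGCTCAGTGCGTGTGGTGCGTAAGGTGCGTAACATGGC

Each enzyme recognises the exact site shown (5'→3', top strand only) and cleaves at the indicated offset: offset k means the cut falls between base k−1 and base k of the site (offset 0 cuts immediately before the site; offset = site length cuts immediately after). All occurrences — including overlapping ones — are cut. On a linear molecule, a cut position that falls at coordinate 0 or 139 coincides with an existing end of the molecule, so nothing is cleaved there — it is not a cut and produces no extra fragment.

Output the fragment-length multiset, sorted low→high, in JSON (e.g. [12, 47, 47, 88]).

Site scan:
  DwuIX (TGGCTC, off=4): starts [13, 51, 72, 78, 87, 100] → cuts [17, 55, 76, 82, 91, 104]
  PtaVI (GTGCGT, off=0): starts [6, 22, 29, 39, 45, 57, 107, 116, 125] → cuts [6, 22, 29, 39, 45, 57, 107, 116, 125]

All cut coordinates (distinct, sorted): [6, 17, 22, 29, 39, 45, 55, 57, 76, 82, 91, 104, 107, 116, 125]

Fragment lengths:
  [0,6): 6 bp
  [6,17): 11 bp
  [17,22): 5 bp
  [22,29): 7 bp
  [29,39): 10 bp
  [39,45): 6 bp
  [45,55): 10 bp
  [55,57): 2 bp
  [57,76): 19 bp
  [76,82): 6 bp
  [82,91): 9 bp
  [91,104): 13 bp
  [104,107): 3 bp
  [107,116): 9 bp
  [116,125): 9 bp
  [125,139): 14 bp

[2,3,5,6,6,6,7,9,9,9,10,10,11,13,14,19]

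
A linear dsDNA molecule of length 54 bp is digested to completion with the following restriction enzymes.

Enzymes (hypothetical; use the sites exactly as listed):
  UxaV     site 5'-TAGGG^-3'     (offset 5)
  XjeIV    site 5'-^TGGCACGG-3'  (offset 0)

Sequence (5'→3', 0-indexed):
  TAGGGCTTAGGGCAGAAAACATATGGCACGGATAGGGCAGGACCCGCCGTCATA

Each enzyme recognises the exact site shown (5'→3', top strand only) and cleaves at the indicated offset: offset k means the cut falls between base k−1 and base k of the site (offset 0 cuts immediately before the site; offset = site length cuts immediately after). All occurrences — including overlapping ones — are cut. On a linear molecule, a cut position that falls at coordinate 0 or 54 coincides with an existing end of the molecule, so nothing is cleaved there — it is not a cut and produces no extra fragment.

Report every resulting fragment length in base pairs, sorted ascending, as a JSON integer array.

Per-enzyme occurrences:
  UxaV TAGGG/5: at [0, 7, 32] ⇒ [5, 12, 37]
  XjeIV TGGCACGG/0: at [23] ⇒ [23]

All cut coordinates (distinct, sorted): [5, 12, 23, 37]

Fragment lengths:
  [0,5): 5 bp
  [5,12): 7 bp
  [12,23): 11 bp
  [23,37): 14 bp
  [37,54): 17 bp

[5,7,11,14,17]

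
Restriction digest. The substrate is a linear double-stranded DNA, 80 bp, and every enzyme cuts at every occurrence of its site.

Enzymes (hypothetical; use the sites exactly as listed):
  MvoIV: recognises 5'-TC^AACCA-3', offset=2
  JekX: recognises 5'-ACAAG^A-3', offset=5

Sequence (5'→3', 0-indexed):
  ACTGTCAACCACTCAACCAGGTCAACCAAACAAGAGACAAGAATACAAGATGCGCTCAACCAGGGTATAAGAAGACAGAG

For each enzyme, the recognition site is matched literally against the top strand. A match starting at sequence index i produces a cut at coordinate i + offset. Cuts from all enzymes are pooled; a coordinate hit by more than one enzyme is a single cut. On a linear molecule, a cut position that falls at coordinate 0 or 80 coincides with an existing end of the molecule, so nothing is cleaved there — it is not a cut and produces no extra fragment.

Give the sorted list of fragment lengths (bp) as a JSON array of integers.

[6,7,8,8,8,9,11,23]

Site scan:
  MvoIV TCAACCA/2: at [4, 12, 21, 55] ⇒ [6, 14, 23, 57]
  JekX ACAAGA/5: at [29, 36, 44] ⇒ [34, 41, 49]

Pooled cuts: [6, 14, 23, 34, 41, 49, 57]

Fragments:
  [0,6): 6 bp
  [6,14): 8 bp
  [14,23): 9 bp
  [23,34): 11 bp
  [34,41): 7 bp
  [41,49): 8 bp
  [49,57): 8 bp
  [57,80): 23 bp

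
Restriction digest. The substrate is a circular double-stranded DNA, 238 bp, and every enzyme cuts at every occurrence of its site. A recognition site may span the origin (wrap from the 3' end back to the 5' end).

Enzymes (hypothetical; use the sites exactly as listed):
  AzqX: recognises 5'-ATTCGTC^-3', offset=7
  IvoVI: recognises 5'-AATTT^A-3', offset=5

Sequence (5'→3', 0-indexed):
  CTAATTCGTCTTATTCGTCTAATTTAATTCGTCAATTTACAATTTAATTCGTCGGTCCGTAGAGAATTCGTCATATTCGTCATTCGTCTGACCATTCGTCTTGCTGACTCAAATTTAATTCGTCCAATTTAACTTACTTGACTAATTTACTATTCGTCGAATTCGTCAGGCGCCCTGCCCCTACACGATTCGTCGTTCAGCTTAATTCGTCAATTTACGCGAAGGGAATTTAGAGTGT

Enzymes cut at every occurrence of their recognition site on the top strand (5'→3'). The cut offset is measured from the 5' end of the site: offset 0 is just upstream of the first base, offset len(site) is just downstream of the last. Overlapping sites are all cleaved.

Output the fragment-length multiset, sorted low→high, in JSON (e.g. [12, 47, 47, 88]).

Scan for sites:
  AzqX ATTCGTC/7: at [3, 12, 26, 46, 65, 74, 81, 93, 117, 151, 160, 187, 204] ⇒ [10, 19, 33, 53, 72, 81, 88, 100, 124, 158, 167, 194, 211]
  IvoVI AATTTA/5: at [20, 33, 40, 111, 125, 143, 211, 226] ⇒ [25, 38, 45, 116, 130, 148, 216, 231]

Pooled cuts: [10, 19, 25, 33, 38, 45, 53, 72, 81, 88, 100, 116, 124, 130, 148, 158, 167, 194, 211, 216, 231]

Fragments:
  10→19: 9 bp
  19→25: 6 bp
  25→33: 8 bp
  33→38: 5 bp
  38→45: 7 bp
  45→53: 8 bp
  53→72: 19 bp
  72→81: 9 bp
  81→88: 7 bp
  88→100: 12 bp
  100→116: 16 bp
  116→124: 8 bp
  124→130: 6 bp
  130→148: 18 bp
  148→158: 10 bp
  158→167: 9 bp
  167→194: 27 bp
  194→211: 17 bp
  211→216: 5 bp
  216→231: 15 bp
  231→10 (wrap): 238-231+10 = 17 bp

[5,5,6,6,7,7,8,8,8,9,9,9,10,12,15,16,17,17,18,19,27]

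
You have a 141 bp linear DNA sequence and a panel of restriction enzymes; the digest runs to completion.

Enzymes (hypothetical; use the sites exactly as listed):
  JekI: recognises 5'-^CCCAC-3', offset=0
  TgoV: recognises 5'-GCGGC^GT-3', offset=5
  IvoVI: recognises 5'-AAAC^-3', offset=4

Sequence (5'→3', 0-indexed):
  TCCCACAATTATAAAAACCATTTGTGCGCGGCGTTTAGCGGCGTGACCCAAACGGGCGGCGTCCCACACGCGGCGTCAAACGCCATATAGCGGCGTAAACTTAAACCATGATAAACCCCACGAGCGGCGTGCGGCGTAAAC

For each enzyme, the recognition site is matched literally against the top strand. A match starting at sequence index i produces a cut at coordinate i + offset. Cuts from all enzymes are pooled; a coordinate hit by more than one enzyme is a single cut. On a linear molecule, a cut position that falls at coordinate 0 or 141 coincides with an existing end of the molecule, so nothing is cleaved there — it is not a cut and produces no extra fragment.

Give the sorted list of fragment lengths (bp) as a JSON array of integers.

Per-enzyme occurrences:
  JekI CCCAC/0: at [1, 62, 116] ⇒ [1, 62, 116]
  TgoV GCGGCGT/5: at [27, 37, 55, 69, 89, 123, 130] ⇒ [32, 42, 60, 74, 94, 128, 135]
  IvoVI AAAC/4: at [14, 49, 77, 96, 102, 112, 137] ⇒ [18, 53, 81, 100, 106, 116] (position 141 is a terminus of the linear molecule — no cut)

All cut coordinates (distinct, sorted): [1, 18, 32, 42, 53, 60, 62, 74, 81, 94, 100, 106, 116, 128, 135]

Fragments:
  [0,1): 1 bp
  [1,18): 17 bp
  [18,32): 14 bp
  [32,42): 10 bp
  [42,53): 11 bp
  [53,60): 7 bp
  [60,62): 2 bp
  [62,74): 12 bp
  [74,81): 7 bp
  [81,94): 13 bp
  [94,100): 6 bp
  [100,106): 6 bp
  [106,116): 10 bp
  [116,128): 12 bp
  [128,135): 7 bp
  [135,141): 6 bp

[1,2,6,6,6,7,7,7,10,10,11,12,12,13,14,17]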